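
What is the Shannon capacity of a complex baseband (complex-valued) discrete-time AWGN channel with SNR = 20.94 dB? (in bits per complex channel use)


SNR_linear = 10^(20.94/10) = 124.1652; C = log2(1 + SNR_linear) = log2(1 + 124.1652) = 6.9677

6.9677 bits/channel use


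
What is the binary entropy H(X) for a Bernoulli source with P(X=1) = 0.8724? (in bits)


H = -p*log2(p) - (1-p)*log2(1-p). -0.8724*log2(0.8724) = 0.171809; -0.1276*log2(0.1276) = 0.379010. H = 0.171809 + 0.379010 = 0.5508

0.5508 bits


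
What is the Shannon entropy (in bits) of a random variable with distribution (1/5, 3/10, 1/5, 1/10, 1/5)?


H = -sum(p_i * log2(p_i)). Terms: -(1/5)*log2(1/5) = 0.464386; -(3/10)*log2(3/10) = 0.521090; -(1/5)*log2(1/5) = 0.464386; -(1/10)*log2(1/10) = 0.332193; -(1/5)*log2(1/5) = 0.464386. H = 0.464386 + 0.521090 + 0.464386 + 0.332193 + 0.464386 = 2.2464

2.2464 bits


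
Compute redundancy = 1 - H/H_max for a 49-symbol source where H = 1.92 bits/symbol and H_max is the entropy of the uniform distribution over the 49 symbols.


H_max = log2(K) = log2(49) = 5.6147 bits/symbol. Redundancy = 1 - H/H_max = 1 - 1.92/5.6147 = 1 - 0.342 = 0.658

0.658


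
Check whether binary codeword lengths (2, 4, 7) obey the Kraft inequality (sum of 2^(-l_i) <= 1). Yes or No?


Kraft sum = sum(2^(-l_i)) = 0.3203, need <= 1. Result: satisfied (a binary prefix-free code with these lengths exists)

Yes


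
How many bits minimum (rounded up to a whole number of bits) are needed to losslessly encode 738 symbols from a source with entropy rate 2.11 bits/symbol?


Minimum bits >= n * H = 738 * 2.11 = 1557.18, rounded up to a whole number of bits = 1558

1558 bits


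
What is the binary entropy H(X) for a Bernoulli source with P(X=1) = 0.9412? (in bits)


H = -p*log2(p) - (1-p)*log2(1-p). -0.9412*log2(0.9412) = 0.082286; -0.0588*log2(0.0588) = 0.240377. H = 0.082286 + 0.240377 = 0.3227

0.3227 bits


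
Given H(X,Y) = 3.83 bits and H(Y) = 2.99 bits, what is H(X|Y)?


H(X|Y) = H(X,Y) - H(Y) = 3.83 - 2.99 = 0.84

0.84 bits


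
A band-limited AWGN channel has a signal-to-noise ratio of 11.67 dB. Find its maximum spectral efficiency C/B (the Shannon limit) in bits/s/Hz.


SNR_linear = 10^(11.67/10) = 14.6893; C/B = log2(1 + SNR_linear) = log2(1 + 14.6893) = 3.9717

3.9717 bits/s/Hz


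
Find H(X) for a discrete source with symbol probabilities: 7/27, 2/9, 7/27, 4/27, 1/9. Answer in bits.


H = -sum(p_i * log2(p_i)). Terms: -(7/27)*log2(7/27) = 0.504916; -(2/9)*log2(2/9) = 0.482206; -(7/27)*log2(7/27) = 0.504916; -(4/27)*log2(4/27) = 0.408131; -(1/9)*log2(1/9) = 0.352214. H = 0.504916 + 0.482206 + 0.504916 + 0.408131 + 0.352214 = 2.2524

2.2524 bits


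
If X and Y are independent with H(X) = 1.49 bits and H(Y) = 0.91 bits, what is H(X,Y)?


For independent variables, H(X,Y) = H(X) + H(Y) = 1.49 + 0.91 = 2.4

2.4 bits


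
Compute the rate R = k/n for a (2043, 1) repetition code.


Rate = k/n = 1/2043

1/2043


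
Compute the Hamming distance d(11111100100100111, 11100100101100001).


Count differing positions: . . . ^ ^ . . . . . ^ . . . ^ ^ . = 5 differences

5


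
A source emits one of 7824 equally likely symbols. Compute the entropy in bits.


H = log2(n) = log2(7824) = 12.9337

12.9337 bits


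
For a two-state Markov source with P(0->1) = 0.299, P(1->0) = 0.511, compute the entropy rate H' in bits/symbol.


Stationary distribution: pi_0 = p10/(p01+p10) = 0.6309, pi_1 = 0.3691. Entropy rate H' = pi_0*H(p01) + pi_1*H(p10) = 0.6309*0.8801 + 0.3691*0.9997 = 0.9242

0.9242 bits/symbol


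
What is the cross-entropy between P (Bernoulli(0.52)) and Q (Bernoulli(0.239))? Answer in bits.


H(P,Q) = -p*log2(q) - (1-p)*log2(1-q). -0.52*log2(0.239) = 1.073757; -0.48*log2(0.761) = 0.189135. H(P,Q) = 1.073757 + 0.189135 = 1.2629

1.2629 bits


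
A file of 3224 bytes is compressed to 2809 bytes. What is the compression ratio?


Ratio = original / compressed = 3224 / 2809 = 1.1477

1.1477


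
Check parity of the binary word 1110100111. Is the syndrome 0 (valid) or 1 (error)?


Syndrome = XOR of all bits = 1 XOR 1 XOR 1 XOR 0 XOR 1 XOR 0 XOR 0 XOR 1 XOR 1 XOR 1 = 1

1


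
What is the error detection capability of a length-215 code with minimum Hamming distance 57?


Detection capability = d_min - 1 = 57 - 1 = 56

56 errors


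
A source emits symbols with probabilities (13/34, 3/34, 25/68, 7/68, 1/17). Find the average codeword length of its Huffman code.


Huffman construction (repeatedly merge the two least-probable nodes; each merge adds 1 bit to every symbol beneath it): 1/17 + 3/34 = 5/34; 7/68 + 5/34 = 1/4; 1/4 + 25/68 = 21/34; 13/34 + 21/34 = 1. Resulting codeword lengths (in the order the probabilities were given): (1, 4, 2, 3, 4). L_avg = sum(p_i * l_i) = 13/34*1 + 3/34*4 + 25/68*2 + 7/68*3 + 1/17*4 = 137/68 = 2.0147

2.0147 bits


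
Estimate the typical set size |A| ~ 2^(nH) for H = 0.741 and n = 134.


log2|A_typical| = nH = 134 * 0.741 = 99.294, so |A_typical| ~ 2^99.294 = 7.771e+29

7.771e+29


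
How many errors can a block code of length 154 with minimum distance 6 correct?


Correction capability = floor((d-1)/2) = floor((6-1)/2) = 2

2 errors


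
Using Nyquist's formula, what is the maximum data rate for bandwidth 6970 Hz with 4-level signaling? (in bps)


Rate = 2 * B * log2(M) = 2 * 6970 * 2.0 = 27880.0

27880.0 bps


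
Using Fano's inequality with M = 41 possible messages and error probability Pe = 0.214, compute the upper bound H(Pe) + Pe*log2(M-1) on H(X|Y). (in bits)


H(Pe) = -Pe*log2(Pe) - (1-Pe)*log2(1-Pe) = -0.214*log2(0.214) - 0.786*log2(0.786) = 0.476004 + 0.273055 = 0.7491. Pe*log2(M-1) = 0.214*log2(40) = 1.138893. Bound = H(Pe) + Pe*log2(M-1) = 0.476004 + 0.273055 + 1.138893 = 1.888

1.888 bits


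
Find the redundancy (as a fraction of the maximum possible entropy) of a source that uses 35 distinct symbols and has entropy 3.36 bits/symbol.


H_max = log2(K) = log2(35) = 5.1293 bits/symbol. Redundancy = 1 - H/H_max = 1 - 3.36/5.1293 = 1 - 0.6551 = 0.3449

0.3449


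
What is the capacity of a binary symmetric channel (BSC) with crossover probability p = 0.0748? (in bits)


H(p) = -p*log2(p) - (1-p)*log2(1-p) = -0.0748*log2(0.0748) - 0.9252*log2(0.9252) = 0.279813 + 0.103773 = 0.3836. C = 1 - H(p) = 1 - 0.3836 = 0.6164

0.6164 bits


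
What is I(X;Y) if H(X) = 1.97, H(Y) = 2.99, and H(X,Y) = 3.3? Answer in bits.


I(X;Y) = H(X) + H(Y) - H(X,Y) = 1.97 + 2.99 - 3.3 = 1.66

1.66 bits


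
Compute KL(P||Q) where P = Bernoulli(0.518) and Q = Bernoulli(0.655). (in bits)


KL = p*log2(p/q) + (1-p)*log2((1-p)/(1-q)) = 0.518*log2(0.518/0.655) + 0.482*log2(0.482/0.345) = 0.0572

0.0572 bits


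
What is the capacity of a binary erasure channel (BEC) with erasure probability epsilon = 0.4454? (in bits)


C = 1 - epsilon = 1 - 0.4454 = 0.5546

0.5546 bits


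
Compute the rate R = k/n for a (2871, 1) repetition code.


Rate = k/n = 1/2871

1/2871


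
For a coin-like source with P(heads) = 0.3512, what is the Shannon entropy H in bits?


H = -p*log2(p) - (1-p)*log2(1-p). -0.3512*log2(0.3512) = 0.530184; -0.6488*log2(0.6488) = 0.404951. H = 0.530184 + 0.404951 = 0.9351

0.9351 bits


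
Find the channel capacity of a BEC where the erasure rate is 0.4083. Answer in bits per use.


C = 1 - epsilon = 1 - 0.4083 = 0.5917

0.5917 bits


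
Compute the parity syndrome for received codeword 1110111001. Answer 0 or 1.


Syndrome = XOR of all bits = 1 XOR 1 XOR 1 XOR 0 XOR 1 XOR 1 XOR 1 XOR 0 XOR 0 XOR 1 = 1

1


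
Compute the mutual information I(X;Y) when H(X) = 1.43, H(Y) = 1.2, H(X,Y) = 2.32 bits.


I(X;Y) = H(X) + H(Y) - H(X,Y) = 1.43 + 1.2 - 2.32 = 0.31

0.31 bits


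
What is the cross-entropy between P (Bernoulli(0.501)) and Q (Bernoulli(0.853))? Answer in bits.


H(P,Q) = -p*log2(q) - (1-p)*log2(1-q). -0.501*log2(0.853) = 0.114921; -0.499*log2(0.147) = 1.380290. H(P,Q) = 0.114921 + 1.380290 = 1.4952

1.4952 bits


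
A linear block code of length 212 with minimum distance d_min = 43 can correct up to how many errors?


Correction capability = floor((d-1)/2) = floor((43-1)/2) = 21

21 errors


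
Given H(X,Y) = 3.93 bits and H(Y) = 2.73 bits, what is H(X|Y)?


H(X|Y) = H(X,Y) - H(Y) = 3.93 - 2.73 = 1.2

1.2 bits


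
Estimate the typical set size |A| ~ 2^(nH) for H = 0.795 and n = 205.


log2|A_typical| = nH = 205 * 0.795 = 162.975, so |A_typical| ~ 2^162.975 = 1.149e+49

1.149e+49


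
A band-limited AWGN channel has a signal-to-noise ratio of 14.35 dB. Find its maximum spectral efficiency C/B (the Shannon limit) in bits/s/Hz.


SNR_linear = 10^(14.35/10) = 27.227; C/B = log2(1 + SNR_linear) = log2(1 + 27.227) = 4.819

4.819 bits/s/Hz


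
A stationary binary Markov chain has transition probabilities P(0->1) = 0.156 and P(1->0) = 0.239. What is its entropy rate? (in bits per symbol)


Stationary distribution: pi_0 = p10/(p01+p10) = 0.6051, pi_1 = 0.3949. Entropy rate H' = pi_0*H(p01) + pi_1*H(p10) = 0.6051*0.6247 + 0.3949*0.7934 = 0.6913

0.6913 bits/symbol


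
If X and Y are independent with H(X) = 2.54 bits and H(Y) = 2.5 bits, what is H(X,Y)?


For independent variables, H(X,Y) = H(X) + H(Y) = 2.54 + 2.5 = 5.04

5.04 bits


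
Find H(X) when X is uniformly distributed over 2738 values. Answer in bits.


H = log2(n) = log2(2738) = 11.4189

11.4189 bits


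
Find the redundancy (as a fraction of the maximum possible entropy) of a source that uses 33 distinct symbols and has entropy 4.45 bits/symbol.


H_max = log2(K) = log2(33) = 5.0444 bits/symbol. Redundancy = 1 - H/H_max = 1 - 4.45/5.0444 = 1 - 0.8822 = 0.1178

0.1178


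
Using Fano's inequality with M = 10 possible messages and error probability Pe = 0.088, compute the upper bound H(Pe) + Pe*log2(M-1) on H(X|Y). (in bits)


H(Pe) = -Pe*log2(Pe) - (1-Pe)*log2(1-Pe) = -0.088*log2(0.088) - 0.912*log2(0.912) = 0.308559 + 0.121200 = 0.4298. Pe*log2(M-1) = 0.088*log2(9) = 0.278953. Bound = H(Pe) + Pe*log2(M-1) = 0.308559 + 0.121200 + 0.278953 = 0.7087

0.7087 bits


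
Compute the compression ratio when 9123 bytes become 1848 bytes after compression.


Ratio = original / compressed = 9123 / 1848 = 4.9367

4.9367


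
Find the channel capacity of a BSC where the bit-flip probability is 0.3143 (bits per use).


H(p) = -p*log2(p) - (1-p)*log2(1-p) = -0.3143*log2(0.3143) - 0.6857*log2(0.6857) = 0.524814 + 0.373261 = 0.8981. C = 1 - H(p) = 1 - 0.8981 = 0.1019

0.1019 bits


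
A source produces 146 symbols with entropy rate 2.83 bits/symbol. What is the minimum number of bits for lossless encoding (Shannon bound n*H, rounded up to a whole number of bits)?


Minimum bits >= n * H = 146 * 2.83 = 413.18, rounded up to a whole number of bits = 414

414 bits


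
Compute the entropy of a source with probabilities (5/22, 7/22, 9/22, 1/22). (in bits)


H = -sum(p_i * log2(p_i)). Terms: -(5/22)*log2(5/22) = 0.485796; -(7/22)*log2(7/22) = 0.525661; -(9/22)*log2(9/22) = 0.527525; -(1/22)*log2(1/22) = 0.202701. H = 0.485796 + 0.525661 + 0.527525 + 0.202701 = 1.7417

1.7417 bits


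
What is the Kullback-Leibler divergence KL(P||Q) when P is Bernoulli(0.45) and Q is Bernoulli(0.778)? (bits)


KL = p*log2(p/q) + (1-p)*log2((1-p)/(1-q)) = 0.45*log2(0.45/0.778) + 0.55*log2(0.55/0.222) = 0.3644

0.3644 bits


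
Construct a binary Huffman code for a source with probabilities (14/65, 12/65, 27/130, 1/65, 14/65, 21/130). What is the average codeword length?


Huffman construction (repeatedly merge the two least-probable nodes; each merge adds 1 bit to every symbol beneath it): 1/65 + 21/130 = 23/130; 23/130 + 12/65 = 47/130; 27/130 + 14/65 = 11/26; 14/65 + 47/130 = 15/26; 11/26 + 15/26 = 1. Resulting codeword lengths (in the order the probabilities were given): (2, 3, 2, 4, 2, 4). L_avg = sum(p_i * l_i) = 14/65*2 + 12/65*3 + 27/130*2 + 1/65*4 + 14/65*2 + 21/130*4 = 33/13 = 2.5385

2.5385 bits


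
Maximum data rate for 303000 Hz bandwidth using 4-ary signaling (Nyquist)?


Rate = 2 * B * log2(M) = 2 * 303000 * 2.0 = 1212000.0

1212000.0 bps


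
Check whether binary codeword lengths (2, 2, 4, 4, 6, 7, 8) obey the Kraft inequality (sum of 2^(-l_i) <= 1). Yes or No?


Kraft sum = sum(2^(-l_i)) = 0.6523, need <= 1. Result: satisfied (a binary prefix-free code with these lengths exists)

Yes


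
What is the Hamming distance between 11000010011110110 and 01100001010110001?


Count differing positions: ^ . ^ . . . ^ ^ . . ^ . . . ^ ^ ^ = 8 differences

8


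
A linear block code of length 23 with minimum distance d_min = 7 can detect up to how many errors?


Detection capability = d_min - 1 = 7 - 1 = 6

6 errors


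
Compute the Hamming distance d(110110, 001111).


Count differing positions: ^ ^ ^ . . ^ = 4 differences

4


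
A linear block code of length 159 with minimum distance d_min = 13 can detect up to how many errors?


Detection capability = d_min - 1 = 13 - 1 = 12

12 errors


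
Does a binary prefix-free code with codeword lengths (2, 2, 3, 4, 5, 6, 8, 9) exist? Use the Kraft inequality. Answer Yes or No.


Kraft sum = sum(2^(-l_i)) = 0.7402, need <= 1. Result: satisfied (a binary prefix-free code with these lengths exists)

Yes


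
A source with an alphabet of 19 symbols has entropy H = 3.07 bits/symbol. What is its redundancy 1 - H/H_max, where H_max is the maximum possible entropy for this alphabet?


H_max = log2(K) = log2(19) = 4.2479 bits/symbol. Redundancy = 1 - H/H_max = 1 - 3.07/4.2479 = 1 - 0.7227 = 0.2773

0.2773


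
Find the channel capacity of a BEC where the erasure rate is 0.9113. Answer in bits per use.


C = 1 - epsilon = 1 - 0.9113 = 0.0887

0.0887 bits


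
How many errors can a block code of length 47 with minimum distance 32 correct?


Correction capability = floor((d-1)/2) = floor((32-1)/2) = 15

15 errors


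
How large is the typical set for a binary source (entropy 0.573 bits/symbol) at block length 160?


log2|A_typical| = nH = 160 * 0.573 = 91.68, so |A_typical| ~ 2^91.68 = 3.967e+27

3.967e+27


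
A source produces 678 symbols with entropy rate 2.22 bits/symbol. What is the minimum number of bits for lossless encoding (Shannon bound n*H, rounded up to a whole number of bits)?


Minimum bits >= n * H = 678 * 2.22 = 1505.16, rounded up to a whole number of bits = 1506

1506 bits


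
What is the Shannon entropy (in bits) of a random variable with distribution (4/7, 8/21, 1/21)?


H = -sum(p_i * log2(p_i)). Terms: -(4/7)*log2(4/7) = 0.461346; -(8/21)*log2(8/21) = 0.530407; -(1/21)*log2(1/21) = 0.209158. H = 0.461346 + 0.530407 + 0.209158 = 1.2009

1.2009 bits


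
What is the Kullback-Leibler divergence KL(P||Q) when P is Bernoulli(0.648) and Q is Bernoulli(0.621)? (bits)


KL = p*log2(p/q) + (1-p)*log2((1-p)/(1-q)) = 0.648*log2(0.648/0.621) + 0.352*log2(0.352/0.379) = 0.0023

0.0023 bits


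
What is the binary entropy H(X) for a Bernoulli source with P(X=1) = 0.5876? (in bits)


H = -p*log2(p) - (1-p)*log2(1-p). -0.5876*log2(0.5876) = 0.450744; -0.4124*log2(0.4124) = 0.526999. H = 0.450744 + 0.526999 = 0.9777

0.9777 bits


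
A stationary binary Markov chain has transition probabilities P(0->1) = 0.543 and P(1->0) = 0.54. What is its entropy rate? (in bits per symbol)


Stationary distribution: pi_0 = p10/(p01+p10) = 0.4986, pi_1 = 0.5014. Entropy rate H' = pi_0*H(p01) + pi_1*H(p10) = 0.4986*0.9947 + 0.5014*0.9954 = 0.995

0.995 bits/symbol


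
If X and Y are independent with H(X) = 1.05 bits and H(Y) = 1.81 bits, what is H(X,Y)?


For independent variables, H(X,Y) = H(X) + H(Y) = 1.05 + 1.81 = 2.86

2.86 bits


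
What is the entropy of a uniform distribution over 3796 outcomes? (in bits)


H = log2(n) = log2(3796) = 11.8903

11.8903 bits


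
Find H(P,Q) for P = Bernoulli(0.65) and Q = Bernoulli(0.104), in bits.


H(P,Q) = -p*log2(q) - (1-p)*log2(1-q). -0.65*log2(0.104) = 2.122474; -0.35*log2(0.896) = 0.055450. H(P,Q) = 2.122474 + 0.055450 = 2.1779

2.1779 bits


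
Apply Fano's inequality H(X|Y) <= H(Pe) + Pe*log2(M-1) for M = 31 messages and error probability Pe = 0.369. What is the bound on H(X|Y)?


H(Pe) = -Pe*log2(Pe) - (1-Pe)*log2(1-Pe) = -0.369*log2(0.369) - 0.631*log2(0.631) = 0.530735 + 0.419166 = 0.9499. Pe*log2(M-1) = 0.369*log2(30) = 1.810643. Bound = H(Pe) + Pe*log2(M-1) = 0.530735 + 0.419166 + 1.810643 = 2.7605

2.7605 bits


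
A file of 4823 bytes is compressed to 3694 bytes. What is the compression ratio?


Ratio = original / compressed = 4823 / 3694 = 1.3056

1.3056


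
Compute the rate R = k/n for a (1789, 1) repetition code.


Rate = k/n = 1/1789

1/1789


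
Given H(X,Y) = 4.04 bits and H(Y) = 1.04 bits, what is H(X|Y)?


H(X|Y) = H(X,Y) - H(Y) = 4.04 - 1.04 = 3.0

3.0 bits


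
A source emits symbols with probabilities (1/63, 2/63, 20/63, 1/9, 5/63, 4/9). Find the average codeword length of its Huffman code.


Huffman construction (repeatedly merge the two least-probable nodes; each merge adds 1 bit to every symbol beneath it): 1/63 + 2/63 = 1/21; 1/21 + 5/63 = 8/63; 1/9 + 8/63 = 5/21; 5/21 + 20/63 = 5/9; 4/9 + 5/9 = 1. Resulting codeword lengths (in the order the probabilities were given): (5, 5, 2, 3, 4, 1). L_avg = sum(p_i * l_i) = 1/63*5 + 2/63*5 + 20/63*2 + 1/9*3 + 5/63*4 + 4/9*1 = 124/63 = 1.9683

1.9683 bits


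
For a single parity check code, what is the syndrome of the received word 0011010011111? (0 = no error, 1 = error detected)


Syndrome = XOR of all bits = 0 XOR 0 XOR 1 XOR 1 XOR 0 XOR 1 XOR 0 XOR 0 XOR 1 XOR 1 XOR 1 XOR 1 XOR 1 = 0

0


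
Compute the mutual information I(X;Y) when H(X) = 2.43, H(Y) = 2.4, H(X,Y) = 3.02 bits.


I(X;Y) = H(X) + H(Y) - H(X,Y) = 2.43 + 2.4 - 3.02 = 1.81

1.81 bits


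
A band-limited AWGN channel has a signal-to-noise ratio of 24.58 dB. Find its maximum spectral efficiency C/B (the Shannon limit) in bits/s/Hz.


SNR_linear = 10^(24.58/10) = 287.0781; C/B = log2(1 + SNR_linear) = log2(1 + 287.0781) = 8.1703

8.1703 bits/s/Hz


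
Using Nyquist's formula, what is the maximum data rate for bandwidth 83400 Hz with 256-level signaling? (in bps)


Rate = 2 * B * log2(M) = 2 * 83400 * 8.0 = 1334400.0

1334400.0 bps


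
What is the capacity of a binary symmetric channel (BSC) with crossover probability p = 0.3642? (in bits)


H(p) = -p*log2(p) - (1-p)*log2(1-p) = -0.3642*log2(0.3642) - 0.6358*log2(0.6358) = 0.530711 + 0.415403 = 0.9461. C = 1 - H(p) = 1 - 0.9461 = 0.0539

0.0539 bits


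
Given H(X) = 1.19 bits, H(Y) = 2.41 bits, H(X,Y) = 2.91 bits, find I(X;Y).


I(X;Y) = H(X) + H(Y) - H(X,Y) = 1.19 + 2.41 - 2.91 = 0.69

0.69 bits


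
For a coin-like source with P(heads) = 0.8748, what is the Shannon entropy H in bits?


H = -p*log2(p) - (1-p)*log2(1-p). -0.8748*log2(0.8748) = 0.168814; -0.1252*log2(0.1252) = 0.375311. H = 0.168814 + 0.375311 = 0.5441

0.5441 bits


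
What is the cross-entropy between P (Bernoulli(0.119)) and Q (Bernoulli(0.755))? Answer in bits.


H(P,Q) = -p*log2(q) - (1-p)*log2(1-q). -0.119*log2(0.755) = 0.048249; -0.881*log2(0.245) = 1.787678. H(P,Q) = 0.048249 + 1.787678 = 1.8359

1.8359 bits


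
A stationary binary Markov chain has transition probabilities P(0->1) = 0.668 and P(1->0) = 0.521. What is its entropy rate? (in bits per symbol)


Stationary distribution: pi_0 = p10/(p01+p10) = 0.4382, pi_1 = 0.5618. Entropy rate H' = pi_0*H(p01) + pi_1*H(p10) = 0.4382*0.917 + 0.5618*0.9987 = 0.9629

0.9629 bits/symbol


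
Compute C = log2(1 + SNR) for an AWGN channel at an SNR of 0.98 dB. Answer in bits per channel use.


SNR_linear = 10^(0.98/10) = 1.2531; C = log2(1 + SNR_linear) = log2(1 + 1.2531) = 1.1719

1.1719 bits/channel use


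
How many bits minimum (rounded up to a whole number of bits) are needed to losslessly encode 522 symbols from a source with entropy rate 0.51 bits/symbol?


Minimum bits >= n * H = 522 * 0.51 = 266.22, rounded up to a whole number of bits = 267

267 bits


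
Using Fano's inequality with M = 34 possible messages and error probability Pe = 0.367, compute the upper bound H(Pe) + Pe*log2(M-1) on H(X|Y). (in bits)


H(Pe) = -Pe*log2(Pe) - (1-Pe)*log2(1-Pe) = -0.367*log2(0.367) - 0.633*log2(0.633) = 0.530736 + 0.417604 = 0.9483. Pe*log2(M-1) = 0.367*log2(33) = 1.851293. Bound = H(Pe) + Pe*log2(M-1) = 0.530736 + 0.417604 + 1.851293 = 2.7996

2.7996 bits


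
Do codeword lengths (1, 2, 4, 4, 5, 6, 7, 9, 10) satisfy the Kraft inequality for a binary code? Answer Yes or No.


Kraft sum = sum(2^(-l_i)) = 0.9326, need <= 1. Result: satisfied (a binary prefix-free code with these lengths exists)

Yes


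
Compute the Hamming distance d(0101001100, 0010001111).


Count differing positions: . ^ ^ ^ . . . . ^ ^ = 5 differences

5


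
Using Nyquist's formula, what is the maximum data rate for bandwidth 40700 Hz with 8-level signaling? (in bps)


Rate = 2 * B * log2(M) = 2 * 40700 * 3.0 = 244200.0

244200.0 bps


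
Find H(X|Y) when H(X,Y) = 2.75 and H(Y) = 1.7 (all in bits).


H(X|Y) = H(X,Y) - H(Y) = 2.75 - 1.7 = 1.05

1.05 bits


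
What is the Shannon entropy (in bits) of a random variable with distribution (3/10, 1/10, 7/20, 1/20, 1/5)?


H = -sum(p_i * log2(p_i)). Terms: -(3/10)*log2(3/10) = 0.521090; -(1/10)*log2(1/10) = 0.332193; -(7/20)*log2(7/20) = 0.530101; -(1/20)*log2(1/20) = 0.216096; -(1/5)*log2(1/5) = 0.464386. H = 0.521090 + 0.332193 + 0.530101 + 0.216096 + 0.464386 = 2.0639

2.0639 bits


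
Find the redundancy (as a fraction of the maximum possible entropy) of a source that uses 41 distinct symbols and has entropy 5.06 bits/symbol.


H_max = log2(K) = log2(41) = 5.3576 bits/symbol. Redundancy = 1 - H/H_max = 1 - 5.06/5.3576 = 1 - 0.9445 = 0.0555

0.0555


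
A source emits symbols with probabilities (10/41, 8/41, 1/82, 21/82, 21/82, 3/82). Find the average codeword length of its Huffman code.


Huffman construction (repeatedly merge the two least-probable nodes; each merge adds 1 bit to every symbol beneath it): 1/82 + 3/82 = 2/41; 2/41 + 8/41 = 10/41; 10/41 + 10/41 = 20/41; 21/82 + 21/82 = 21/41; 20/41 + 21/41 = 1. Resulting codeword lengths (in the order the probabilities were given): (2, 3, 4, 2, 2, 4). L_avg = sum(p_i * l_i) = 10/41*2 + 8/41*3 + 1/82*4 + 21/82*2 + 21/82*2 + 3/82*4 = 94/41 = 2.2927

2.2927 bits


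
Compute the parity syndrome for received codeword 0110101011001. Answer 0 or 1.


Syndrome = XOR of all bits = 0 XOR 1 XOR 1 XOR 0 XOR 1 XOR 0 XOR 1 XOR 0 XOR 1 XOR 1 XOR 0 XOR 0 XOR 1 = 1

1


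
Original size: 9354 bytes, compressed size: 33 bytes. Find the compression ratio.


Ratio = original / compressed = 9354 / 33 = 283.4545

283.4545


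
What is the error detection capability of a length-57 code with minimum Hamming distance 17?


Detection capability = d_min - 1 = 17 - 1 = 16

16 errors


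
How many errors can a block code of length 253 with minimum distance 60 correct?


Correction capability = floor((d-1)/2) = floor((60-1)/2) = 29

29 errors


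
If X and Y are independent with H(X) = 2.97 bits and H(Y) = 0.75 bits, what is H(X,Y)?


For independent variables, H(X,Y) = H(X) + H(Y) = 2.97 + 0.75 = 3.72

3.72 bits


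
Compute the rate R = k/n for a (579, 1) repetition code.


Rate = k/n = 1/579

1/579


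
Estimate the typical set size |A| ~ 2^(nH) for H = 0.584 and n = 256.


log2|A_typical| = nH = 256 * 0.584 = 149.504, so |A_typical| ~ 2^149.504 = 1.012e+45

1.012e+45


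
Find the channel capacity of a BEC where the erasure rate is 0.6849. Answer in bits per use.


C = 1 - epsilon = 1 - 0.6849 = 0.3151

0.3151 bits


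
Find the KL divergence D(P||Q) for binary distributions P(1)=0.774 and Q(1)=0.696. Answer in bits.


KL = p*log2(p/q) + (1-p)*log2((1-p)/(1-q)) = 0.774*log2(0.774/0.696) + 0.226*log2(0.226/0.304) = 0.0219

0.0219 bits


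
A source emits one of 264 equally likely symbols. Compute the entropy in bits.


H = log2(n) = log2(264) = 8.0444

8.0444 bits


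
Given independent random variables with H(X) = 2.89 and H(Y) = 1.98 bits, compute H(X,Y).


For independent variables, H(X,Y) = H(X) + H(Y) = 2.89 + 1.98 = 4.87

4.87 bits


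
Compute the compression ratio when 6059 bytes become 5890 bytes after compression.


Ratio = original / compressed = 6059 / 5890 = 1.0287

1.0287


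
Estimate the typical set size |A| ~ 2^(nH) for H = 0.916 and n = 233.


log2|A_typical| = nH = 233 * 0.916 = 213.428, so |A_typical| ~ 2^213.428 = 1.771e+64

1.771e+64


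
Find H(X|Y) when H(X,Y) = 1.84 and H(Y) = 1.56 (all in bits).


H(X|Y) = H(X,Y) - H(Y) = 1.84 - 1.56 = 0.28

0.28 bits


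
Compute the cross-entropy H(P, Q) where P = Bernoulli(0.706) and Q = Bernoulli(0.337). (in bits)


H(P,Q) = -p*log2(q) - (1-p)*log2(1-q). -0.706*log2(0.337) = 1.107841; -0.294*log2(0.663) = 0.174318. H(P,Q) = 1.107841 + 0.174318 = 1.2822

1.2822 bits


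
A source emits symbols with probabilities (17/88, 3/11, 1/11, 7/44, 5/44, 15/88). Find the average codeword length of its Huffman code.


Huffman construction (repeatedly merge the two least-probable nodes; each merge adds 1 bit to every symbol beneath it): 1/11 + 5/44 = 9/44; 7/44 + 15/88 = 29/88; 17/88 + 9/44 = 35/88; 3/11 + 29/88 = 53/88; 35/88 + 53/88 = 1. Resulting codeword lengths (in the order the probabilities were given): (2, 2, 3, 3, 3, 3). L_avg = sum(p_i * l_i) = 17/88*2 + 3/11*2 + 1/11*3 + 7/44*3 + 5/44*3 + 15/88*3 = 223/88 = 2.5341

2.5341 bits


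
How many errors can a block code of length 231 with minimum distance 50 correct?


Correction capability = floor((d-1)/2) = floor((50-1)/2) = 24

24 errors


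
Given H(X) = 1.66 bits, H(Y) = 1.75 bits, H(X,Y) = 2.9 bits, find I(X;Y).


I(X;Y) = H(X) + H(Y) - H(X,Y) = 1.66 + 1.75 - 2.9 = 0.51

0.51 bits


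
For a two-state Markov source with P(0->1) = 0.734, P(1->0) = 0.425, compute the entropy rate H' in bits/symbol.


Stationary distribution: pi_0 = p10/(p01+p10) = 0.3667, pi_1 = 0.6333. Entropy rate H' = pi_0*H(p01) + pi_1*H(p10) = 0.3667*0.8357 + 0.6333*0.9837 = 0.9294

0.9294 bits/symbol


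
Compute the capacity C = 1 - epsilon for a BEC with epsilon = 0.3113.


C = 1 - epsilon = 1 - 0.3113 = 0.6887

0.6887 bits


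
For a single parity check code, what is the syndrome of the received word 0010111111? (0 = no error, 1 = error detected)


Syndrome = XOR of all bits = 0 XOR 0 XOR 1 XOR 0 XOR 1 XOR 1 XOR 1 XOR 1 XOR 1 XOR 1 = 1

1


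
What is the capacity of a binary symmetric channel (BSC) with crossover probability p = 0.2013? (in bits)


H(p) = -p*log2(p) - (1-p)*log2(1-p) = -0.2013*log2(0.2013) - 0.7987*log2(0.7987) = 0.465523 + 0.258998 = 0.7245. C = 1 - H(p) = 1 - 0.7245 = 0.2755

0.2755 bits


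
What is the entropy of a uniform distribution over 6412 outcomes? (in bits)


H = log2(n) = log2(6412) = 12.6466

12.6466 bits


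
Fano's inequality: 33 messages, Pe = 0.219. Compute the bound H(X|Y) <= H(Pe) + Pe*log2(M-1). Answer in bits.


H(Pe) = -Pe*log2(Pe) - (1-Pe)*log2(1-Pe) = -0.219*log2(0.219) - 0.781*log2(0.781) = 0.479828 + 0.278509 = 0.7583. Pe*log2(M-1) = 0.219*log2(32) = 1.095000. Bound = H(Pe) + Pe*log2(M-1) = 0.479828 + 0.278509 + 1.095000 = 1.8533

1.8533 bits


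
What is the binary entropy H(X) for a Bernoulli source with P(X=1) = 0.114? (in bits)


H = -p*log2(p) - (1-p)*log2(1-p). -0.114*log2(0.114) = 0.357150; -0.886*log2(0.886) = 0.154715. H = 0.357150 + 0.154715 = 0.5119

0.5119 bits


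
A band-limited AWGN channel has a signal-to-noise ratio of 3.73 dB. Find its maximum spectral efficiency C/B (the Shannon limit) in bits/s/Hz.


SNR_linear = 10^(3.73/10) = 2.3605; C/B = log2(1 + SNR_linear) = log2(1 + 2.3605) = 1.7487

1.7487 bits/s/Hz


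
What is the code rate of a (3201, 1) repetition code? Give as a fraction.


Rate = k/n = 1/3201

1/3201


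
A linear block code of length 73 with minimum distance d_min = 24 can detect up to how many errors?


Detection capability = d_min - 1 = 24 - 1 = 23

23 errors


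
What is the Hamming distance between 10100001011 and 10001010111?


Count differing positions: . . ^ . ^ . ^ ^ ^ . . = 5 differences

5


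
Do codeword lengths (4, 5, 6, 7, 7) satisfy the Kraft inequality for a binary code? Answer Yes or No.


Kraft sum = sum(2^(-l_i)) = 0.125, need <= 1. Result: satisfied (a binary prefix-free code with these lengths exists)

Yes


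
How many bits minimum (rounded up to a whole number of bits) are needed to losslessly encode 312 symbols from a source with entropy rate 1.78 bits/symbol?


Minimum bits >= n * H = 312 * 1.78 = 555.36, rounded up to a whole number of bits = 556

556 bits


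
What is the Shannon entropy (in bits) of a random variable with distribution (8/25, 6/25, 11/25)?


H = -sum(p_i * log2(p_i)). Terms: -(8/25)*log2(8/25) = 0.526034; -(6/25)*log2(6/25) = 0.494134; -(11/25)*log2(11/25) = 0.521147. H = 0.526034 + 0.494134 + 0.521147 = 1.5413

1.5413 bits


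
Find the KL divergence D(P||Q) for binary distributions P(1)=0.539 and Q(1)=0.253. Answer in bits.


KL = p*log2(p/q) + (1-p)*log2((1-p)/(1-q)) = 0.539*log2(0.539/0.253) + 0.461*log2(0.461/0.747) = 0.2671

0.2671 bits


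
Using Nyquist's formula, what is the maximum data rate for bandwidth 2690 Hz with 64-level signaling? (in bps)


Rate = 2 * B * log2(M) = 2 * 2690 * 6.0 = 32280.0

32280.0 bps


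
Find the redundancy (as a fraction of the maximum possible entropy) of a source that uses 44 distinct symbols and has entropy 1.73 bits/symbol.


H_max = log2(K) = log2(44) = 5.4594 bits/symbol. Redundancy = 1 - H/H_max = 1 - 1.73/5.4594 = 1 - 0.3169 = 0.6831

0.6831


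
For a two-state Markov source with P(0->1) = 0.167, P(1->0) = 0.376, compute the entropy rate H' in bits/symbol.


Stationary distribution: pi_0 = p10/(p01+p10) = 0.6924, pi_1 = 0.3076. Entropy rate H' = pi_0*H(p01) + pi_1*H(p10) = 0.6924*0.6508 + 0.3076*0.9552 = 0.7444

0.7444 bits/symbol


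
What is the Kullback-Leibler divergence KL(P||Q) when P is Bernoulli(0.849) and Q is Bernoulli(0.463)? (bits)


KL = p*log2(p/q) + (1-p)*log2((1-p)/(1-q)) = 0.849*log2(0.849/0.463) + 0.151*log2(0.151/0.537) = 0.4663

0.4663 bits


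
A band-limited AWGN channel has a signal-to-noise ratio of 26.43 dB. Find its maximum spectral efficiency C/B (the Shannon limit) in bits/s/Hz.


SNR_linear = 10^(26.43/10) = 439.5416; C/B = log2(1 + SNR_linear) = log2(1 + 439.5416) = 8.7831

8.7831 bits/s/Hz


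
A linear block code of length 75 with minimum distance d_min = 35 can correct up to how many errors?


Correction capability = floor((d-1)/2) = floor((35-1)/2) = 17

17 errors


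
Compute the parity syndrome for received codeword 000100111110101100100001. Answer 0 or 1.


Syndrome = XOR of all bits = 0 XOR 0 XOR 0 XOR 1 XOR 0 XOR 0 XOR 1 XOR 1 XOR 1 XOR 1 XOR 1 XOR 0 XOR 1 XOR 0 XOR 1 XOR 1 XOR 0 XOR 0 XOR 1 XOR 0 XOR 0 XOR 0 XOR 0 XOR 1 = 1

1


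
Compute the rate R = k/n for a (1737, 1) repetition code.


Rate = k/n = 1/1737

1/1737


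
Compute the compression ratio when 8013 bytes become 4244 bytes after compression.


Ratio = original / compressed = 8013 / 4244 = 1.8881

1.8881


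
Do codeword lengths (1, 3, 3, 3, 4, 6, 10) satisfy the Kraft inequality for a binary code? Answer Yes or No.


Kraft sum = sum(2^(-l_i)) = 0.9541, need <= 1. Result: satisfied (a binary prefix-free code with these lengths exists)

Yes


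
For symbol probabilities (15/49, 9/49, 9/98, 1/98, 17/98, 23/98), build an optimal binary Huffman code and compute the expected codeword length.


Huffman construction (repeatedly merge the two least-probable nodes; each merge adds 1 bit to every symbol beneath it): 1/98 + 9/98 = 5/49; 5/49 + 17/98 = 27/98; 9/49 + 23/98 = 41/98; 27/98 + 15/49 = 57/98; 41/98 + 57/98 = 1. Resulting codeword lengths (in the order the probabilities were given): (2, 2, 4, 4, 3, 2). L_avg = sum(p_i * l_i) = 15/49*2 + 9/49*2 + 9/98*4 + 1/98*4 + 17/98*3 + 23/98*2 = 233/98 = 2.3776

2.3776 bits


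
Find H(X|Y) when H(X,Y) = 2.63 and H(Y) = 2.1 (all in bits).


H(X|Y) = H(X,Y) - H(Y) = 2.63 - 2.1 = 0.53

0.53 bits


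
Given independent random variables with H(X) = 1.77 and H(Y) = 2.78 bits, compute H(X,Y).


For independent variables, H(X,Y) = H(X) + H(Y) = 1.77 + 2.78 = 4.55

4.55 bits


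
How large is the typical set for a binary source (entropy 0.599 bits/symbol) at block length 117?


log2|A_typical| = nH = 117 * 0.599 = 70.083, so |A_typical| ~ 2^70.083 = 1.251e+21

1.251e+21


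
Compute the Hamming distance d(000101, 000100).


Count differing positions: . . . . . ^ = 1 differences

1


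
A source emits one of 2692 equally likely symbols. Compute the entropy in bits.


H = log2(n) = log2(2692) = 11.3945

11.3945 bits


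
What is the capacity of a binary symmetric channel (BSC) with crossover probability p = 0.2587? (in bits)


H(p) = -p*log2(p) - (1-p)*log2(1-p) = -0.2587*log2(0.2587) - 0.7413*log2(0.7413) = 0.504633 + 0.320146 = 0.8248. C = 1 - H(p) = 1 - 0.8248 = 0.1752

0.1752 bits


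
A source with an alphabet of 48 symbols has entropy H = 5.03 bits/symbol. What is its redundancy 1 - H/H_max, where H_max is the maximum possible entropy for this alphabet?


H_max = log2(K) = log2(48) = 5.585 bits/symbol. Redundancy = 1 - H/H_max = 1 - 5.03/5.585 = 1 - 0.9006 = 0.0994

0.0994


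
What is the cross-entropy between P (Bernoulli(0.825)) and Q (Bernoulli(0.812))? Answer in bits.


H(P,Q) = -p*log2(q) - (1-p)*log2(1-q). -0.825*log2(0.812) = 0.247870; -0.175*log2(0.188) = 0.421959. H(P,Q) = 0.247870 + 0.421959 = 0.6698

0.6698 bits


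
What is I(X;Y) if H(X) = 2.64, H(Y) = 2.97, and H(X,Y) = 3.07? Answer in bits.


I(X;Y) = H(X) + H(Y) - H(X,Y) = 2.64 + 2.97 - 3.07 = 2.54

2.54 bits


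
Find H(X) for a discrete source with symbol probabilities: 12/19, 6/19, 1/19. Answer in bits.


H = -sum(p_i * log2(p_i)). Terms: -(12/19)*log2(12/19) = 0.418715; -(6/19)*log2(6/19) = 0.525147; -(1/19)*log2(1/19) = 0.223575. H = 0.418715 + 0.525147 + 0.223575 = 1.1674

1.1674 bits


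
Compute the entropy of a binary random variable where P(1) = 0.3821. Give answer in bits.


H = -p*log2(p) - (1-p)*log2(1-p). -0.3821*log2(0.3821) = 0.530346; -0.6179*log2(0.6179) = 0.429165. H = 0.530346 + 0.429165 = 0.9595

0.9595 bits


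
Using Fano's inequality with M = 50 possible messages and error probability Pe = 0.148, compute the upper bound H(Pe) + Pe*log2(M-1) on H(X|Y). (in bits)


H(Pe) = -Pe*log2(Pe) - (1-Pe)*log2(1-Pe) = -0.148*log2(0.148) - 0.852*log2(0.852) = 0.407937 + 0.196876 = 0.6048. Pe*log2(M-1) = 0.148*log2(49) = 0.830977. Bound = H(Pe) + Pe*log2(M-1) = 0.407937 + 0.196876 + 0.830977 = 1.4358

1.4358 bits


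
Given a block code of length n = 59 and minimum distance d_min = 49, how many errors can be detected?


Detection capability = d_min - 1 = 49 - 1 = 48

48 errors


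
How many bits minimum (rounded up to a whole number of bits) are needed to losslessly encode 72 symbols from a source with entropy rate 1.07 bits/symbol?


Minimum bits >= n * H = 72 * 1.07 = 77.04, rounded up to a whole number of bits = 78

78 bits


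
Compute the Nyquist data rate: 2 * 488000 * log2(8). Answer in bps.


Rate = 2 * B * log2(M) = 2 * 488000 * 3.0 = 2928000.0

2928000.0 bps


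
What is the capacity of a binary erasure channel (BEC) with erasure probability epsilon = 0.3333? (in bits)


C = 1 - epsilon = 1 - 0.3333 = 0.6667

0.6667 bits


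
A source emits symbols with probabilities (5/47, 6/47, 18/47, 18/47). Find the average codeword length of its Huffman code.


Huffman construction (repeatedly merge the two least-probable nodes; each merge adds 1 bit to every symbol beneath it): 5/47 + 6/47 = 11/47; 11/47 + 18/47 = 29/47; 18/47 + 29/47 = 1. Resulting codeword lengths (in the order the probabilities were given): (3, 3, 2, 1). L_avg = sum(p_i * l_i) = 5/47*3 + 6/47*3 + 18/47*2 + 18/47*1 = 87/47 = 1.8511

1.8511 bits


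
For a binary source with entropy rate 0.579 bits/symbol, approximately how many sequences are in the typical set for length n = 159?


log2|A_typical| = nH = 159 * 0.579 = 92.061, so |A_typical| ~ 2^92.061 = 5.166e+27

5.166e+27


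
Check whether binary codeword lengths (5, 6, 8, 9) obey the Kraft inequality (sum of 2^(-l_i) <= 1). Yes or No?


Kraft sum = sum(2^(-l_i)) = 0.0527, need <= 1. Result: satisfied (a binary prefix-free code with these lengths exists)

Yes


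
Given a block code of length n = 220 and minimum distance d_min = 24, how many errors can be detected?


Detection capability = d_min - 1 = 24 - 1 = 23

23 errors


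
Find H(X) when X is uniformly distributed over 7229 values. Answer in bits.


H = log2(n) = log2(7229) = 12.8196

12.8196 bits


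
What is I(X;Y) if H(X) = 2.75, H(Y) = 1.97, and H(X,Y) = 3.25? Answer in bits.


I(X;Y) = H(X) + H(Y) - H(X,Y) = 2.75 + 1.97 - 3.25 = 1.47

1.47 bits


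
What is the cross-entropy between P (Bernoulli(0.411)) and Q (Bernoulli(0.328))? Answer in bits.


H(P,Q) = -p*log2(q) - (1-p)*log2(1-q). -0.411*log2(0.328) = 0.660983; -0.589*log2(0.672) = 0.337772. H(P,Q) = 0.660983 + 0.337772 = 0.9988

0.9988 bits


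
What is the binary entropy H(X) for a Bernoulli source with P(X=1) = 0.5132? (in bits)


H = -p*log2(p) - (1-p)*log2(1-p). -0.5132*log2(0.5132) = 0.493907; -0.4868*log2(0.4868) = 0.505590. H = 0.493907 + 0.505590 = 0.9995

0.9995 bits


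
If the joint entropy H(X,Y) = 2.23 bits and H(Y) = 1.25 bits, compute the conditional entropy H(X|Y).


H(X|Y) = H(X,Y) - H(Y) = 2.23 - 1.25 = 0.98

0.98 bits


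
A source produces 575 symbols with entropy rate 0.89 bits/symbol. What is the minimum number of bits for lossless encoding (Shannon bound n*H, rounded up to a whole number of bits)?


Minimum bits >= n * H = 575 * 0.89 = 511.75, rounded up to a whole number of bits = 512

512 bits


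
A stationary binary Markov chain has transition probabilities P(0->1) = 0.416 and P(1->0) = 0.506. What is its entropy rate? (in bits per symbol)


Stationary distribution: pi_0 = p10/(p01+p10) = 0.5488, pi_1 = 0.4512. Entropy rate H' = pi_0*H(p01) + pi_1*H(p10) = 0.5488*0.9795 + 0.4512*0.9999 = 0.9887

0.9887 bits/symbol


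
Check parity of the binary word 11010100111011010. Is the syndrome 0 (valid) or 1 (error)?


Syndrome = XOR of all bits = 1 XOR 1 XOR 0 XOR 1 XOR 0 XOR 1 XOR 0 XOR 0 XOR 1 XOR 1 XOR 1 XOR 0 XOR 1 XOR 1 XOR 0 XOR 1 XOR 0 = 0

0


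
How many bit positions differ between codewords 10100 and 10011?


Count differing positions: . . ^ ^ ^ = 3 differences

3


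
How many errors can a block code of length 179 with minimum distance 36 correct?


Correction capability = floor((d-1)/2) = floor((36-1)/2) = 17

17 errors


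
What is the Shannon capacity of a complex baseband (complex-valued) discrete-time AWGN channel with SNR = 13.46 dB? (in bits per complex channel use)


SNR_linear = 10^(13.46/10) = 22.182; C = log2(1 + SNR_linear) = log2(1 + 22.182) = 4.5349

4.5349 bits/channel use


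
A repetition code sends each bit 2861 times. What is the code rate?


Rate = k/n = 1/2861

1/2861


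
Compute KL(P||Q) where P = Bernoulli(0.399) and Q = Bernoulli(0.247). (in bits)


KL = p*log2(p/q) + (1-p)*log2((1-p)/(1-q)) = 0.399*log2(0.399/0.247) + 0.601*log2(0.601/0.753) = 0.0806

0.0806 bits


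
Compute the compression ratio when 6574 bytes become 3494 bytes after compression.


Ratio = original / compressed = 6574 / 3494 = 1.8815

1.8815


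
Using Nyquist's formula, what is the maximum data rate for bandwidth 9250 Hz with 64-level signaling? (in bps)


Rate = 2 * B * log2(M) = 2 * 9250 * 6.0 = 111000.0

111000.0 bps
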